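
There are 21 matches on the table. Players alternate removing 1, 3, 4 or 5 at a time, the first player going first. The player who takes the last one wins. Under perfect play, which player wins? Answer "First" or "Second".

First

Positions where the player to move wins (W) vs loses (L):
i:   0  1  2  3  4  5  6  7  8  9 10 11 12 13 14 15 16 17 18 19 20 21
     L  W  L  W  W  W  W  W  L  W  L  W  W  W  W  W  L  W  L  W  W  W
Position 21 is W, so the first player wins.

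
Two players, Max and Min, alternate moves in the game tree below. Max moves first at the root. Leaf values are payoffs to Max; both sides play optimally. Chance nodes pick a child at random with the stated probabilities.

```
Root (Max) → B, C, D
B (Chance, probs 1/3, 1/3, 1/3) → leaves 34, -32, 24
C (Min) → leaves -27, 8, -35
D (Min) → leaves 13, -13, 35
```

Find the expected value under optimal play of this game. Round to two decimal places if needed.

B (Chance): 1/3·34 + 1/3·-32 + 1/3·24 = 8.67
C (Min): min(-27, 8, -35) = -35
D (Min): min(13, -13, 35) = -13
Root (Max): max(8.67, -35, -13) = 8.67

8.67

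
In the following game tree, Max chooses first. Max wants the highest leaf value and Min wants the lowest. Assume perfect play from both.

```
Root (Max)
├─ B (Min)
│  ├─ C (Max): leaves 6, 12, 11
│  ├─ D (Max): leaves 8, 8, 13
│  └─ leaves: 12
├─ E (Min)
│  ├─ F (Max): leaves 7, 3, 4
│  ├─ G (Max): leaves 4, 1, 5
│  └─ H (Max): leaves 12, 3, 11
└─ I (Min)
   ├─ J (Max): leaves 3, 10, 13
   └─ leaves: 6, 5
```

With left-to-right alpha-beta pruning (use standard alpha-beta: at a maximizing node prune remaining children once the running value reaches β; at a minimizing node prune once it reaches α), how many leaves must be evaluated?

C [α=-∞,β=+∞]: v=12
D [α=-∞,β=12]: v=13
B [α=-∞,β=+∞]: v=12
F [α=12,β=+∞]: v=7
E [α=12,β=+∞]: v=7 after child 1 ≤ α → α-cutoff, skip 2
J [α=12,β=+∞]: v=13
I [α=12,β=+∞]: v=6 after child 2 ≤ α → α-cutoff, skip 1
Root [α=-∞,β=+∞]: v=12
Leaves evaluated: 14 of 21.

14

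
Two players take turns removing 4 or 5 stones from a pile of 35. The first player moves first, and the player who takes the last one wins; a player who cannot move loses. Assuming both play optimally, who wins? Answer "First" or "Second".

First

W/L table (W = player to move can force a win):
i:   0  1  2  3  4  5  6  7  8  9 10 11 12 13 14 15 16 17 18 19 20 21 22 23 24 25 26 27 28 29 30 31 32 33 34 35
     L  L  L  L  W  W  W  W  W  L  L  L  L  W  W  W  W  W  L  L  L  L  W  W  W  W  W  L  L  L  L  W  W  W  W  W
Position 35 is W, so the first player wins.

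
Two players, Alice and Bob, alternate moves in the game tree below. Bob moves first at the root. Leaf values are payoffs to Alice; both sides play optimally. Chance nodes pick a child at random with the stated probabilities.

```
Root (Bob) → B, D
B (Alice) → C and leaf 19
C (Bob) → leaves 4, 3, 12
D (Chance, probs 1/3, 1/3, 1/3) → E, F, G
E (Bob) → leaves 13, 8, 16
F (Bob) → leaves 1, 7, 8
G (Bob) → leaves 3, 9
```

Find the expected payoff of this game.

4

C (Bob): min(4, 3, 12) = 3
B (Alice): max(3, 19) = 19
E (Bob): min(13, 8, 16) = 8
F (Bob): min(1, 7, 8) = 1
G (Bob): min(3, 9) = 3
D (Chance): 1/3·8 + 1/3·1 + 1/3·3 = 4
Root (Bob): min(19, 4) = 4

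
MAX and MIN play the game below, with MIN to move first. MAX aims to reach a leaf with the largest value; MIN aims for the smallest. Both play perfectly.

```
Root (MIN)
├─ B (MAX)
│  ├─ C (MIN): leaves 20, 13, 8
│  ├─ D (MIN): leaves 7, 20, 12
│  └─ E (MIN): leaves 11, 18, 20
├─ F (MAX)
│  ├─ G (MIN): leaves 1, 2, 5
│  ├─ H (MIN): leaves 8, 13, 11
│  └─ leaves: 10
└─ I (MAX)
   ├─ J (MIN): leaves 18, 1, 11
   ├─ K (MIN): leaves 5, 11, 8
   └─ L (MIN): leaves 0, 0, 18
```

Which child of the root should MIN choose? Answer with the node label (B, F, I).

I

C (MIN): min(20, 13, 8) = 8
D (MIN): min(7, 20, 12) = 7
E (MIN): min(11, 18, 20) = 11
B (MAX): max(8, 7, 11) = 11
G (MIN): min(1, 2, 5) = 1
H (MIN): min(8, 13, 11) = 8
F (MAX): max(1, 8, 10) = 10
J (MIN): min(18, 1, 11) = 1
K (MIN): min(5, 11, 8) = 5
L (MIN): min(0, 0, 18) = 0
I (MAX): max(1, 5, 0) = 5
Root (MIN): min(11, 10, 5) = 5
MIN picks the child with the lowest value: I (value 5).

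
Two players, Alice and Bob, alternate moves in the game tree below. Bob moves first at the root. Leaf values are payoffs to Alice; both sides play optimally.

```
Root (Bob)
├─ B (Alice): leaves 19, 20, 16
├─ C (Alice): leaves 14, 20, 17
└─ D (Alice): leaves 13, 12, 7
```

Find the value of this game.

13

B (Alice): max(19, 20, 16) = 20
C (Alice): max(14, 20, 17) = 20
D (Alice): max(13, 12, 7) = 13
Root (Bob): min(20, 20, 13) = 13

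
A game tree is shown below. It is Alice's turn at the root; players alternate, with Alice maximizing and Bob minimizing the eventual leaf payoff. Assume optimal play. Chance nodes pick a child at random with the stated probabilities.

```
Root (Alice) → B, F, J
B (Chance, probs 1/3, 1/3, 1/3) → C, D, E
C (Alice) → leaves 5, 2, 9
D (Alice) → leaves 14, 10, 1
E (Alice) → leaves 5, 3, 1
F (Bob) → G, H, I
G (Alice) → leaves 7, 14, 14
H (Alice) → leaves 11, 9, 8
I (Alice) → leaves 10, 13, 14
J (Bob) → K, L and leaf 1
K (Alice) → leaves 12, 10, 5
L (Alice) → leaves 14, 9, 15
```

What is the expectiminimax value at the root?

C (Alice): max(5, 2, 9) = 9
D (Alice): max(14, 10, 1) = 14
E (Alice): max(5, 3, 1) = 5
B (Chance): 1/3·9 + 1/3·14 + 1/3·5 = 9.33
G (Alice): max(7, 14, 14) = 14
H (Alice): max(11, 9, 8) = 11
I (Alice): max(10, 13, 14) = 14
F (Bob): min(14, 11, 14) = 11
K (Alice): max(12, 10, 5) = 12
L (Alice): max(14, 9, 15) = 15
J (Bob): min(12, 15, 1) = 1
Root (Alice): max(9.33, 11, 1) = 11

11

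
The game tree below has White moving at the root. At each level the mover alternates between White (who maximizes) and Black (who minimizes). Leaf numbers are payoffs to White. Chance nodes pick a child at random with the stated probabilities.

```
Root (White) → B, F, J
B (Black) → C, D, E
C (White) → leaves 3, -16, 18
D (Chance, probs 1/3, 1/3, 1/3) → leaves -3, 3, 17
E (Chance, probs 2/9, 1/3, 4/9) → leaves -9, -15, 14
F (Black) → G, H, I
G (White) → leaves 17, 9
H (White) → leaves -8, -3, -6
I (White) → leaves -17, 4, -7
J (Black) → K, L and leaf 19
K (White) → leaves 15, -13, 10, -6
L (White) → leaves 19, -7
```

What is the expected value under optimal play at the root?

15

C (White): max(3, -16, 18) = 18
D (Chance): 1/3·-3 + 1/3·3 + 1/3·17 = 5.67
E (Chance): 2/9·-9 + 1/3·-15 + 4/9·14 = -0.78
B (Black): min(18, 5.67, -0.78) = -0.78
G (White): max(17, 9) = 17
H (White): max(-8, -3, -6) = -3
I (White): max(-17, 4, -7) = 4
F (Black): min(17, -3, 4) = -3
K (White): max(15, -13, 10, -6) = 15
L (White): max(19, -7) = 19
J (Black): min(15, 19, 19) = 15
Root (White): max(-0.78, -3, 15) = 15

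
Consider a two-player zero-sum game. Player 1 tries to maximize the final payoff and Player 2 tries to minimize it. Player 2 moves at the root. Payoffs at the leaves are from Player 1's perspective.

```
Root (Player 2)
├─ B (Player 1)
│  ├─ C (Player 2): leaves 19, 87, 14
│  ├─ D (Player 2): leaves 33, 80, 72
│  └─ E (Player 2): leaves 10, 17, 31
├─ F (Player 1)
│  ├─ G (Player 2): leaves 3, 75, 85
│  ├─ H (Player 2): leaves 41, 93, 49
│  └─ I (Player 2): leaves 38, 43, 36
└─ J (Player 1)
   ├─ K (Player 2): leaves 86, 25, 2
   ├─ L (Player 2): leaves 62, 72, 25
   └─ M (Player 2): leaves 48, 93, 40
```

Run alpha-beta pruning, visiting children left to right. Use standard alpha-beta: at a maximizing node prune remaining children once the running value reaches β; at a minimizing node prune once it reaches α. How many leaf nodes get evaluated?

C [α=-∞,β=+∞]: v=14
D [α=14,β=+∞]: v=33
E [α=33,β=+∞]: v=10 after child 1 ≤ α → α-cutoff, skip 2
B [α=-∞,β=+∞]: v=33
G [α=-∞,β=33]: v=3
H [α=3,β=33]: v=41
F [α=-∞,β=33]: v=41 after child 2 ≥ β → β-cutoff, skip 1
K [α=-∞,β=33]: v=2
L [α=2,β=33]: v=25
M [α=25,β=33]: v=40
J [α=-∞,β=33]: v=40
Root [α=-∞,β=+∞]: v=33
Leaves evaluated: 22 of 27.

22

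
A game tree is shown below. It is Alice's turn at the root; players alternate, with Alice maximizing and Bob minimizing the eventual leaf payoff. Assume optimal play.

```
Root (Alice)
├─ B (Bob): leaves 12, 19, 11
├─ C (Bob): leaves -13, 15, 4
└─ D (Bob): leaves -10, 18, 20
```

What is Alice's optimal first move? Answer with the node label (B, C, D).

B (Bob): min(12, 19, 11) = 11
C (Bob): min(-13, 15, 4) = -13
D (Bob): min(-10, 18, 20) = -10
Root (Alice): max(11, -13, -10) = 11
Alice picks the child with the highest value: B (value 11).

B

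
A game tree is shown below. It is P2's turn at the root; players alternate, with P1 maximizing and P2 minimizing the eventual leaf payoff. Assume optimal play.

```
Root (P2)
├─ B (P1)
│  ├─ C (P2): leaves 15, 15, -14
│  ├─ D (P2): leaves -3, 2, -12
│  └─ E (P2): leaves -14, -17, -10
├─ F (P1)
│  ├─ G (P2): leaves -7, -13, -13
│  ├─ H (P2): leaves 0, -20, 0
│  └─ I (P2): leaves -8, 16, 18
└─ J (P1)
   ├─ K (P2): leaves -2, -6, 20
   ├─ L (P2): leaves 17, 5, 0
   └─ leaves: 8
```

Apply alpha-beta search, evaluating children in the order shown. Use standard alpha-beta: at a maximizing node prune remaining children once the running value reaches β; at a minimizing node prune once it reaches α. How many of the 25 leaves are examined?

18

C [α=-∞,β=+∞]: v=-14
D [α=-14,β=+∞]: v=-12
E [α=-12,β=+∞]: v=-14 after child 1 ≤ α → α-cutoff, skip 2
B [α=-∞,β=+∞]: v=-12
G [α=-∞,β=-12]: v=-13
H [α=-13,β=-12]: v=-20 after child 2 ≤ α → α-cutoff, skip 1
I [α=-13,β=-12]: v=-8
F [α=-∞,β=-12]: v=-8
K [α=-∞,β=-12]: v=-6
J [α=-∞,β=-12]: v=-6 after child 1 ≥ β → β-cutoff, skip 2
Root [α=-∞,β=+∞]: v=-12
Leaves evaluated: 18 of 25.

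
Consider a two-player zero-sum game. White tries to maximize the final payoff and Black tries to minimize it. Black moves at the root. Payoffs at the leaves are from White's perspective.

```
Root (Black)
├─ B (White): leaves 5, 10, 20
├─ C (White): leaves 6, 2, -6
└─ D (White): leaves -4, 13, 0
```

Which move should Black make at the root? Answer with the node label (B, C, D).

C

B (White): max(5, 10, 20) = 20
C (White): max(6, 2, -6) = 6
D (White): max(-4, 13, 0) = 13
Root (Black): min(20, 6, 13) = 6
Black picks the child with the lowest value: C (value 6).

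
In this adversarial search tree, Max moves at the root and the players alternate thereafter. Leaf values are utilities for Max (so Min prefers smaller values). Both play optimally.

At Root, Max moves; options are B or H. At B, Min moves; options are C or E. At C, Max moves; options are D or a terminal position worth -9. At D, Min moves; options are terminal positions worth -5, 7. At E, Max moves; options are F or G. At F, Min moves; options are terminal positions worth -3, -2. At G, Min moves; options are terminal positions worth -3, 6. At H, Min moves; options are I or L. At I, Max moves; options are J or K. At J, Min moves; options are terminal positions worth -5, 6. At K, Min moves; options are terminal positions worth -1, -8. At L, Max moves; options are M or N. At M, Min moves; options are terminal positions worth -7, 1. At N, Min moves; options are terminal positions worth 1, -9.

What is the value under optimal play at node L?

M: min(-7, 1) = -7
N: min(1, -9) = -9
L: max(-7, -9) = -7

-7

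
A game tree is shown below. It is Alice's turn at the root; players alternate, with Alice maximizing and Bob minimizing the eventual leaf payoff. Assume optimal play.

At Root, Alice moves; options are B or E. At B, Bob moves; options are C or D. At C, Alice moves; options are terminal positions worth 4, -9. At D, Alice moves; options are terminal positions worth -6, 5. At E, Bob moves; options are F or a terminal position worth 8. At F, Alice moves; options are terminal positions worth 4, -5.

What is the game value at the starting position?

4

C (Alice): max(4, -9) = 4
D (Alice): max(-6, 5) = 5
B (Bob): min(4, 5) = 4
F (Alice): max(4, -5) = 4
E (Bob): min(4, 8) = 4
Root (Alice): max(4, 4) = 4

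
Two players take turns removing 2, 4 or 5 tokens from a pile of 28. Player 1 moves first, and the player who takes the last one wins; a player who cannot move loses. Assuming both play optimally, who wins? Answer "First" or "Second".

Second

Mark each pile size as W (mover wins) or L (mover loses):
i:   0  1  2  3  4  5  6  7  8  9 10 11 12 13 14 15 16 17 18 19 20 21 22 23 24 25 26 27 28
     L  L  W  W  W  W  W  L  L  W  W  W  W  W  L  L  W  W  W  W  W  L  L  W  W  W  W  W  L
Position 28 is L, so the second player wins.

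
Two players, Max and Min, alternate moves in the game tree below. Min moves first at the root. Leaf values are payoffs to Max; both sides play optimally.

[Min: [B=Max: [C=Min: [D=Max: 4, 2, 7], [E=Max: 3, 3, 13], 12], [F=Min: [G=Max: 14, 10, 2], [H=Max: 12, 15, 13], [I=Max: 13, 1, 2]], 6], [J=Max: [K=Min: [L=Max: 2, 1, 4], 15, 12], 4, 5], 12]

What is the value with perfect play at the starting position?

D (Max): max(4, 2, 7) = 7
E (Max): max(3, 3, 13) = 13
C (Min): min(7, 13, 12) = 7
G (Max): max(14, 10, 2) = 14
H (Max): max(12, 15, 13) = 15
I (Max): max(13, 1, 2) = 13
F (Min): min(14, 15, 13) = 13
B (Max): max(7, 13, 6) = 13
L (Max): max(2, 1, 4) = 4
K (Min): min(4, 15, 12) = 4
J (Max): max(4, 4, 5) = 5
Root (Min): min(13, 5, 12) = 5

5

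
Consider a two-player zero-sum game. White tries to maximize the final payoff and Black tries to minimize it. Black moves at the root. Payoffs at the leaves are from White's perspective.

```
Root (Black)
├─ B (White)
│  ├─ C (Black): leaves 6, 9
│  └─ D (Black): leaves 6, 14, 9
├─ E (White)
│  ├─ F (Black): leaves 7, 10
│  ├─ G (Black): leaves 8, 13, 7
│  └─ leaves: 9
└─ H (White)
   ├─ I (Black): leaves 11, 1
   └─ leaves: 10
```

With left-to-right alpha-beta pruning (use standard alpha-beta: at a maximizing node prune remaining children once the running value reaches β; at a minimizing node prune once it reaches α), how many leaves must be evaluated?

C [α=-∞,β=+∞]: v=6
D [α=6,β=+∞]: v=6 after child 1 ≤ α → α-cutoff, skip 2
B [α=-∞,β=+∞]: v=6
F [α=-∞,β=6]: v=7
E [α=-∞,β=6]: v=7 after child 1 ≥ β → β-cutoff, skip 2
I [α=-∞,β=6]: v=1
H [α=-∞,β=6]: v=10
Root [α=-∞,β=+∞]: v=6
Leaves evaluated: 8 of 14.

8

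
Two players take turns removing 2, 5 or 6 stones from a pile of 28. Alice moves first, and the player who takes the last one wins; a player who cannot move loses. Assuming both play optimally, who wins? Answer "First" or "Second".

First

W/L table (W = player to move can force a win):
i:   0  1  2  3  4  5  6  7  8  9 10 11 12 13 14 15 16 17 18 19 20 21 22 23 24 25 26 27 28
     L  L  W  W  L  W  W  W  L  W  W  L  L  W  W  L  W  W  W  L  W  W  L  L  W  W  L  W  W
Position 28 is W, so the first player wins.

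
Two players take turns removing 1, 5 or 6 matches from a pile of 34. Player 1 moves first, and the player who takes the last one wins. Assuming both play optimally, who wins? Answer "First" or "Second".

Mark each pile size as W (mover wins) or L (mover loses):
i:   0  1  2  3  4  5  6  7  8  9 10 11 12 13 14 15 16 17 18 19 20 21 22 23 24 25 26 27 28 29 30 31 32 33 34
     L  W  L  W  L  W  W  W  W  W  W  L  W  L  W  L  W  W  W  W  W  W  L  W  L  W  L  W  W  W  W  W  W  L  W
Position 34 is W, so the first player wins.

First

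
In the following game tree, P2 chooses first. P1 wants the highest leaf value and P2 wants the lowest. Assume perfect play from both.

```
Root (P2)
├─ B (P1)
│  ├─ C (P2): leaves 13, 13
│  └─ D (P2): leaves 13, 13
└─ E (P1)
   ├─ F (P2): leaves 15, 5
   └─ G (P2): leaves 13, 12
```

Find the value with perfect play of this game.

C (P2): min(13, 13) = 13
D (P2): min(13, 13) = 13
B (P1): max(13, 13) = 13
F (P2): min(15, 5) = 5
G (P2): min(13, 12) = 12
E (P1): max(5, 12) = 12
Root (P2): min(13, 12) = 12

12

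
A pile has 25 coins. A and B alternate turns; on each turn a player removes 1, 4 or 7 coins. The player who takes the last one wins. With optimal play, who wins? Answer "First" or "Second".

First

Mark each pile size as W (mover wins) or L (mover loses):
i:   0  1  2  3  4  5  6  7  8  9 10 11 12 13 14 15 16 17 18 19 20 21 22 23 24 25
     L  W  L  W  W  L  W  W  L  W  L  W  W  L  W  W  L  W  L  W  W  L  W  W  L  W
Position 25 is W, so the first player wins.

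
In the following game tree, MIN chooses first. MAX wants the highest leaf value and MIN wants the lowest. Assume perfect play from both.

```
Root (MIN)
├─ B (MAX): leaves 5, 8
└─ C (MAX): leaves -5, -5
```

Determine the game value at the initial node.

B (MAX): max(5, 8) = 8
C (MAX): max(-5, -5) = -5
Root (MIN): min(8, -5) = -5

-5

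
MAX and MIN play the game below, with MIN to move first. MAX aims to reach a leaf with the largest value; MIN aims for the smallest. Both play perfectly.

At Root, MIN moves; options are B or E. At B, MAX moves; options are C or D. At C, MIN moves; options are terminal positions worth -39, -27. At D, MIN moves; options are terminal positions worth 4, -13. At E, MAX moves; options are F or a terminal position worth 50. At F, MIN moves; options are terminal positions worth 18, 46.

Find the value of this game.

-13

C (MIN): min(-39, -27) = -39
D (MIN): min(4, -13) = -13
B (MAX): max(-39, -13) = -13
F (MIN): min(18, 46) = 18
E (MAX): max(18, 50) = 50
Root (MIN): min(-13, 50) = -13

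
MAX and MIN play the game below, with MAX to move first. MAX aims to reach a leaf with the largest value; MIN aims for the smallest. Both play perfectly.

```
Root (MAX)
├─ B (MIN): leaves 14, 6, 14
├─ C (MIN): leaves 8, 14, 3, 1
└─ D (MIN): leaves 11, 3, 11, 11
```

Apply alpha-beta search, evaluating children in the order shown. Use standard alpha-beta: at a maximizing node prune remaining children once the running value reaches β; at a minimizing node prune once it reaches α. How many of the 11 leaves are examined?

8

B [α=-∞,β=+∞]: v=6
C [α=6,β=+∞]: v=3 after child 3 ≤ α → α-cutoff, skip 1
D [α=6,β=+∞]: v=3 after child 2 ≤ α → α-cutoff, skip 2
Root [α=-∞,β=+∞]: v=6
Leaves evaluated: 8 of 11.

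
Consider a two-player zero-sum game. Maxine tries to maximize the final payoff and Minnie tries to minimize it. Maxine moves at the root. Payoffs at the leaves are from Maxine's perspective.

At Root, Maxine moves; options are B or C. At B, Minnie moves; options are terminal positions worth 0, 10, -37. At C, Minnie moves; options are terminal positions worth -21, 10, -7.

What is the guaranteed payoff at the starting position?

B (Minnie): min(0, 10, -37) = -37
C (Minnie): min(-21, 10, -7) = -21
Root (Maxine): max(-37, -21) = -21

-21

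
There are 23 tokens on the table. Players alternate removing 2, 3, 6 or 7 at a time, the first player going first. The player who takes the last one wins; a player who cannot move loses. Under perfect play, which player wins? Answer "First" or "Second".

Second

W/L table (W = player to move can force a win):
i:   0  1  2  3  4  5  6  7  8  9 10 11 12 13 14 15 16 17 18 19 20 21 22 23
     L  L  W  W  W  L  W  W  W  L  L  W  W  W  L  W  W  W  L  L  W  W  W  L
Position 23 is L, so the second player wins.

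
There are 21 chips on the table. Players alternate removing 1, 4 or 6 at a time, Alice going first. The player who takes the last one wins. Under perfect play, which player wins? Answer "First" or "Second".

First

Positions where the player to move wins (W) vs loses (L):
i:   0  1  2  3  4  5  6  7  8  9 10 11 12 13 14 15 16 17 18 19 20 21
     L  W  L  W  W  L  W  L  W  W  L  W  L  W  W  L  W  L  W  W  L  W
Position 21 is W, so the first player wins.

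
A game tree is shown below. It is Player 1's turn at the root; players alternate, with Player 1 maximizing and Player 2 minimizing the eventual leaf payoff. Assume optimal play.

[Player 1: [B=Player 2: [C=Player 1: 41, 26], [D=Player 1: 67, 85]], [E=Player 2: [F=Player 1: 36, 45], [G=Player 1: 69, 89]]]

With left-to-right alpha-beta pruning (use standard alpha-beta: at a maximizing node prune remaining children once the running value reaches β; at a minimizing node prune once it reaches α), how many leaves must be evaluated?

6

C [α=-∞,β=+∞]: v=41
D [α=-∞,β=41]: v=67 after child 1 ≥ β → β-cutoff, skip 1
B [α=-∞,β=+∞]: v=41
F [α=41,β=+∞]: v=45
G [α=41,β=45]: v=69 after child 1 ≥ β → β-cutoff, skip 1
E [α=41,β=+∞]: v=45
Root [α=-∞,β=+∞]: v=45
Leaves evaluated: 6 of 8.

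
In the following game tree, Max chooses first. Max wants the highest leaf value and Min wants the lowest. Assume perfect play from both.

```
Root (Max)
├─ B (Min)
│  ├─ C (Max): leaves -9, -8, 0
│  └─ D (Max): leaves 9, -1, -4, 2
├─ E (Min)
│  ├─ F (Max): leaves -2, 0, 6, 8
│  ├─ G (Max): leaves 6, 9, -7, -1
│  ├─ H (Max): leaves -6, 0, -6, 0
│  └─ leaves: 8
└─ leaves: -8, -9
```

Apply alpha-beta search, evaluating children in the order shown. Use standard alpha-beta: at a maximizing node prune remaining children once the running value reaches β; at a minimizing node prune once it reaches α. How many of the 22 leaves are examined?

16

C [α=-∞,β=+∞]: v=0
D [α=-∞,β=0]: v=9 after child 1 ≥ β → β-cutoff, skip 3
B [α=-∞,β=+∞]: v=0
F [α=0,β=+∞]: v=8
G [α=0,β=8]: v=9 after child 2 ≥ β → β-cutoff, skip 2
H [α=0,β=8]: v=0
E [α=0,β=+∞]: v=0 after child 3 ≤ α → α-cutoff, skip 1
Root [α=-∞,β=+∞]: v=0
Leaves evaluated: 16 of 22.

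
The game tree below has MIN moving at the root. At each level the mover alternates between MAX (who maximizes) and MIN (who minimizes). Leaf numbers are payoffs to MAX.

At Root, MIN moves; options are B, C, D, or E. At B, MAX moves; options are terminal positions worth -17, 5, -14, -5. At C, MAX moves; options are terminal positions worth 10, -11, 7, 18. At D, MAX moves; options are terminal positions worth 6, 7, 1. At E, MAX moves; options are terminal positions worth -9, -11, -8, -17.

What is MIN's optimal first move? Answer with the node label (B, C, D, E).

E

B (MAX): max(-17, 5, -14, -5) = 5
C (MAX): max(10, -11, 7, 18) = 18
D (MAX): max(6, 7, 1) = 7
E (MAX): max(-9, -11, -8, -17) = -8
Root (MIN): min(5, 18, 7, -8) = -8
MIN picks the child with the lowest value: E (value -8).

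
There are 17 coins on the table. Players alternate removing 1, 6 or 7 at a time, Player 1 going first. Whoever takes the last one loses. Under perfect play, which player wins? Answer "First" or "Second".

W/L table (W = player to move can force a win):
i:   0  1  2  3  4  5  6  7  8  9 10 11 12 13 14 15 16 17
     W  L  W  L  W  L  W  W  W  W  W  W  W  L  W  L  W  L
Position 17 is L, so the second player wins.

Second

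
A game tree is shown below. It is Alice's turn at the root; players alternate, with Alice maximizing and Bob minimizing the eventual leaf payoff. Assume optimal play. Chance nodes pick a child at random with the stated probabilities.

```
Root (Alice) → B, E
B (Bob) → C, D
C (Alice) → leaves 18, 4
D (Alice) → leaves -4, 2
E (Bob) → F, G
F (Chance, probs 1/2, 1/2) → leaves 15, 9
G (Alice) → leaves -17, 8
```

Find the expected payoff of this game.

8

C (Alice): max(18, 4) = 18
D (Alice): max(-4, 2) = 2
B (Bob): min(18, 2) = 2
F (Chance): 1/2·15 + 1/2·9 = 12
G (Alice): max(-17, 8) = 8
E (Bob): min(12, 8) = 8
Root (Alice): max(2, 8) = 8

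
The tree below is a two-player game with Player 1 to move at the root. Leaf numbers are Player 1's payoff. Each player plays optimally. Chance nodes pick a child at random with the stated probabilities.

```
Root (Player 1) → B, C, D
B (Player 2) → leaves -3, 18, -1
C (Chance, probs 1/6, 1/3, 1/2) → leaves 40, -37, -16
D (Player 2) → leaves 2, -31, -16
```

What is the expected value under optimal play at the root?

B (Player 2): min(-3, 18, -1) = -3
C (Chance): 1/6·40 + 1/3·-37 + 1/2·-16 = -13.67
D (Player 2): min(2, -31, -16) = -31
Root (Player 1): max(-3, -13.67, -31) = -3

-3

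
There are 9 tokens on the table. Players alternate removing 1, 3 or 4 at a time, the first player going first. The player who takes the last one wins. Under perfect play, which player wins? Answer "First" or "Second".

i:   0  1  2  3  4  5  6  7  8  9
     L  W  L  W  W  W  W  L  W  L
Position 9 is L, so the second player wins.

Second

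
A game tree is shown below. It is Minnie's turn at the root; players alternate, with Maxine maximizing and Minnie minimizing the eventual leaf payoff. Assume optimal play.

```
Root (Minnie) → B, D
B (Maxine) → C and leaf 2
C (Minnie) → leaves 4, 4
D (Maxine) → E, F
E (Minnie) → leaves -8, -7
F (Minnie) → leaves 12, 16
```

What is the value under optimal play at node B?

4

C: min(4, 4) = 4
B: max(4, 2) = 4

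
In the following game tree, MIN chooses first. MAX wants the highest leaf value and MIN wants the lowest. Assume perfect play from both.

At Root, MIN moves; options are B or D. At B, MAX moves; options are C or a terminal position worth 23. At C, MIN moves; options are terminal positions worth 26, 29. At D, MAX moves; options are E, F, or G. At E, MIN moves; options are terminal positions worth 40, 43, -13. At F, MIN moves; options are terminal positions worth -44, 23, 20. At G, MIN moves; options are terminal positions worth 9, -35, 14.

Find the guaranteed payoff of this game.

-13

C (MIN): min(26, 29) = 26
B (MAX): max(26, 23) = 26
E (MIN): min(40, 43, -13) = -13
F (MIN): min(-44, 23, 20) = -44
G (MIN): min(9, -35, 14) = -35
D (MAX): max(-13, -44, -35) = -13
Root (MIN): min(26, -13) = -13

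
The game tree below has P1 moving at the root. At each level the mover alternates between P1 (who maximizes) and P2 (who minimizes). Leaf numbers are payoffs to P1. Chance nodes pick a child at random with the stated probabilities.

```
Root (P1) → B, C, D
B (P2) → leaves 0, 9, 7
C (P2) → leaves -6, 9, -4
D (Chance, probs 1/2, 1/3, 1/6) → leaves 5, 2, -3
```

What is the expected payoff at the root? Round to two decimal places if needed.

2.67

B (P2): min(0, 9, 7) = 0
C (P2): min(-6, 9, -4) = -6
D (Chance): 1/2·5 + 1/3·2 + 1/6·-3 = 2.67
Root (P1): max(0, -6, 2.67) = 2.67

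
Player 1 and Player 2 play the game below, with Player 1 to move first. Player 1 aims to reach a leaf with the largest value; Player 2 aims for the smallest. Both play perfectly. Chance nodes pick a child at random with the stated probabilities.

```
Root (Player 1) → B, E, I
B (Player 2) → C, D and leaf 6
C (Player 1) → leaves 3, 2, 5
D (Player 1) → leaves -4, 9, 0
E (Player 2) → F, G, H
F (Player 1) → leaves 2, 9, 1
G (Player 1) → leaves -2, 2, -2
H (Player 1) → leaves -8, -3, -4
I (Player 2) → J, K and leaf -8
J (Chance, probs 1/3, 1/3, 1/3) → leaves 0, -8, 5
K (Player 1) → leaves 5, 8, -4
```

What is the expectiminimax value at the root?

C (Player 1): max(3, 2, 5) = 5
D (Player 1): max(-4, 9, 0) = 9
B (Player 2): min(5, 9, 6) = 5
F (Player 1): max(2, 9, 1) = 9
G (Player 1): max(-2, 2, -2) = 2
H (Player 1): max(-8, -3, -4) = -3
E (Player 2): min(9, 2, -3) = -3
J (Chance): 1/3·0 + 1/3·-8 + 1/3·5 = -1
K (Player 1): max(5, 8, -4) = 8
I (Player 2): min(-1, 8, -8) = -8
Root (Player 1): max(5, -3, -8) = 5

5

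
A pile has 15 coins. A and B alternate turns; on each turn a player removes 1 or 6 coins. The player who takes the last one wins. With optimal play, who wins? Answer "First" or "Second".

First

Compute winning (W) and losing (L) positions by backward induction:
i:   0  1  2  3  4  5  6  7  8  9 10 11 12 13 14 15
     L  W  L  W  L  W  W  L  W  L  W  L  W  W  L  W
Position 15 is W, so the first player wins.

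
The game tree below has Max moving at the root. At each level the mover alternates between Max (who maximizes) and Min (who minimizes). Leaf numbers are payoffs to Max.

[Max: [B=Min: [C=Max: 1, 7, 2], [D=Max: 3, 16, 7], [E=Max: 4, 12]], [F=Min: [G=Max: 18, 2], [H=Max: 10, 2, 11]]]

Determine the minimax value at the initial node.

C (Max): max(1, 7, 2) = 7
D (Max): max(3, 16, 7) = 16
E (Max): max(4, 12) = 12
B (Min): min(7, 16, 12) = 7
G (Max): max(18, 2) = 18
H (Max): max(10, 2, 11) = 11
F (Min): min(18, 11) = 11
Root (Max): max(7, 11) = 11

11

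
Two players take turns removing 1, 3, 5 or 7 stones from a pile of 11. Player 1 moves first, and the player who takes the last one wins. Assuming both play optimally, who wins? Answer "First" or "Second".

First

Compute winning (W) and losing (L) positions by backward induction:
i:   0  1  2  3  4  5  6  7  8  9 10 11
     L  W  L  W  L  W  L  W  L  W  L  W
Position 11 is W, so the first player wins.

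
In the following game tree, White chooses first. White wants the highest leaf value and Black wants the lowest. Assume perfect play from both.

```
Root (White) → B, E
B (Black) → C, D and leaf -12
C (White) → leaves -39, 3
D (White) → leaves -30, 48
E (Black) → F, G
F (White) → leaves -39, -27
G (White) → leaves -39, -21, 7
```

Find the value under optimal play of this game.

-12

C (White): max(-39, 3) = 3
D (White): max(-30, 48) = 48
B (Black): min(3, 48, -12) = -12
F (White): max(-39, -27) = -27
G (White): max(-39, -21, 7) = 7
E (Black): min(-27, 7) = -27
Root (White): max(-12, -27) = -12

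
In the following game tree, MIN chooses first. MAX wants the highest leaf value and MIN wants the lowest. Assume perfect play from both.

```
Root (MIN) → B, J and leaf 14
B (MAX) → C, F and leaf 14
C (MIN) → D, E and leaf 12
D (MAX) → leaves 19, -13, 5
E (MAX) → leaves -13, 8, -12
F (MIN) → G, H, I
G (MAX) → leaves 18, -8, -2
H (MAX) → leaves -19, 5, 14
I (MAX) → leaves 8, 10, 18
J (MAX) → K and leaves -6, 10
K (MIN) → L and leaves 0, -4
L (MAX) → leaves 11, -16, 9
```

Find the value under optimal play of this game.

10

D (MAX): max(19, -13, 5) = 19
E (MAX): max(-13, 8, -12) = 8
C (MIN): min(19, 8, 12) = 8
G (MAX): max(18, -8, -2) = 18
H (MAX): max(-19, 5, 14) = 14
I (MAX): max(8, 10, 18) = 18
F (MIN): min(18, 14, 18) = 14
B (MAX): max(8, 14, 14) = 14
L (MAX): max(11, -16, 9) = 11
K (MIN): min(11, 0, -4) = -4
J (MAX): max(-4, -6, 10) = 10
Root (MIN): min(14, 10, 14) = 10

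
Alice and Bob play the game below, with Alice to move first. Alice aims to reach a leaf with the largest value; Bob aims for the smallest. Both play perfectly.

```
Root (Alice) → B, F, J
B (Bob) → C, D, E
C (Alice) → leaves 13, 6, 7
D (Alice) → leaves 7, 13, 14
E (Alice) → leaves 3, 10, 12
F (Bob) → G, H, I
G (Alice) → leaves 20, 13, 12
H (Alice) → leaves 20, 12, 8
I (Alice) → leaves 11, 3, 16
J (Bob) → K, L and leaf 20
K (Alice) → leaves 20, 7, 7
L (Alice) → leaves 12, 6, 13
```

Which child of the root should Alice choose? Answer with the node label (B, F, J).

F

C (Alice): max(13, 6, 7) = 13
D (Alice): max(7, 13, 14) = 14
E (Alice): max(3, 10, 12) = 12
B (Bob): min(13, 14, 12) = 12
G (Alice): max(20, 13, 12) = 20
H (Alice): max(20, 12, 8) = 20
I (Alice): max(11, 3, 16) = 16
F (Bob): min(20, 20, 16) = 16
K (Alice): max(20, 7, 7) = 20
L (Alice): max(12, 6, 13) = 13
J (Bob): min(20, 13, 20) = 13
Root (Alice): max(12, 16, 13) = 16
Alice picks the child with the highest value: F (value 16).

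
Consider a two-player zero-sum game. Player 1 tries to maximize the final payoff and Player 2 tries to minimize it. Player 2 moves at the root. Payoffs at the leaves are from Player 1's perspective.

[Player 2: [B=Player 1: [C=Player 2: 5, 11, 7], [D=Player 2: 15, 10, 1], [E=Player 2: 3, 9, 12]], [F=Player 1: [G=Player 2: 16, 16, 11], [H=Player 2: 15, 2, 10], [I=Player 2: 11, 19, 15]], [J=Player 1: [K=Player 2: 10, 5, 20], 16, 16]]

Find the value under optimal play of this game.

C (Player 2): min(5, 11, 7) = 5
D (Player 2): min(15, 10, 1) = 1
E (Player 2): min(3, 9, 12) = 3
B (Player 1): max(5, 1, 3) = 5
G (Player 2): min(16, 16, 11) = 11
H (Player 2): min(15, 2, 10) = 2
I (Player 2): min(11, 19, 15) = 11
F (Player 1): max(11, 2, 11) = 11
K (Player 2): min(10, 5, 20) = 5
J (Player 1): max(5, 16, 16) = 16
Root (Player 2): min(5, 11, 16) = 5

5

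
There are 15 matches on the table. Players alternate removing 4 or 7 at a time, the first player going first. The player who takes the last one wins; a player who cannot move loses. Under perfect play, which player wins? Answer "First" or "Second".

i:   0  1  2  3  4  5  6  7  8  9 10 11 12 13 14 15
     L  L  L  L  W  W  W  W  W  W  W  L  L  L  L  W
Position 15 is W, so the first player wins.

First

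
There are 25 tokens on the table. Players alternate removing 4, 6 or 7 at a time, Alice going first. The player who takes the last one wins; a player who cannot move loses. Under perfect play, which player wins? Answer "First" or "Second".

Second

Mark each pile size as W (mover wins) or L (mover loses):
i:   0  1  2  3  4  5  6  7  8  9 10 11 12 13 14 15 16 17 18 19 20 21 22 23 24 25
     L  L  L  L  W  W  W  W  W  W  W  L  L  L  L  W  W  W  W  W  W  W  L  L  L  L
Position 25 is L, so the second player wins.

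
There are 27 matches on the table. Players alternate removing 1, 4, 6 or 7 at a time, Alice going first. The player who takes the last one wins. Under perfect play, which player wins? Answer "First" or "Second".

W/L table (W = player to move can force a win):
i:   0  1  2  3  4  5  6  7  8  9 10 11 12 13 14 15 16 17 18 19 20 21 22 23 24 25 26 27
     L  W  L  W  W  L  W  W  W  W  L  W  W  L  W  L  W  W  L  W  W  W  W  L  W  W  L  W
Position 27 is W, so the first player wins.

First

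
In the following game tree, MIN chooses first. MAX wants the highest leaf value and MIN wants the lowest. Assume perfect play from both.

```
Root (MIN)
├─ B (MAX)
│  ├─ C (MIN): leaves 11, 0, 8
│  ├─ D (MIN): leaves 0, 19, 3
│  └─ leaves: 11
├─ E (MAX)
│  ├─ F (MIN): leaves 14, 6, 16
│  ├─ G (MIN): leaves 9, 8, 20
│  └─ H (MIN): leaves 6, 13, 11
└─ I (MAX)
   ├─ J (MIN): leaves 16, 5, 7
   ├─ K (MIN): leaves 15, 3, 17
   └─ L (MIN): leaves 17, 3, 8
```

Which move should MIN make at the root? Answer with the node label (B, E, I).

C (MIN): min(11, 0, 8) = 0
D (MIN): min(0, 19, 3) = 0
B (MAX): max(0, 0, 11) = 11
F (MIN): min(14, 6, 16) = 6
G (MIN): min(9, 8, 20) = 8
H (MIN): min(6, 13, 11) = 6
E (MAX): max(6, 8, 6) = 8
J (MIN): min(16, 5, 7) = 5
K (MIN): min(15, 3, 17) = 3
L (MIN): min(17, 3, 8) = 3
I (MAX): max(5, 3, 3) = 5
Root (MIN): min(11, 8, 5) = 5
MIN picks the child with the lowest value: I (value 5).

I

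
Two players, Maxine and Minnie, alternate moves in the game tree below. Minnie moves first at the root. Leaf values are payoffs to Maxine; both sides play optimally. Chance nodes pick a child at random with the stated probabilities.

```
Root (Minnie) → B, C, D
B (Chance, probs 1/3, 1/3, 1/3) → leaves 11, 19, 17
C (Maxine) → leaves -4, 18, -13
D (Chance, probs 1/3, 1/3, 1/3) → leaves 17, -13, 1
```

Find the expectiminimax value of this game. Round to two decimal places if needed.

1.67

B (Chance): 1/3·11 + 1/3·19 + 1/3·17 = 15.67
C (Maxine): max(-4, 18, -13) = 18
D (Chance): 1/3·17 + 1/3·-13 + 1/3·1 = 1.67
Root (Minnie): min(15.67, 18, 1.67) = 1.67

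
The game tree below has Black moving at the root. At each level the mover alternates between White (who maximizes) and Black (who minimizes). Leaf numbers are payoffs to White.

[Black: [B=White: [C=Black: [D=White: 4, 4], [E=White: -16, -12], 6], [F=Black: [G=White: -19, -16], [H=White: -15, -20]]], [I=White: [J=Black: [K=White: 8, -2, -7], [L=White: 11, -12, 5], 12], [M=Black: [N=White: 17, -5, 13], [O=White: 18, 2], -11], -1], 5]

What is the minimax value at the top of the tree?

D (White): max(4, 4) = 4
E (White): max(-16, -12) = -12
C (Black): min(4, -12, 6) = -12
G (White): max(-19, -16) = -16
H (White): max(-15, -20) = -15
F (Black): min(-16, -15) = -16
B (White): max(-12, -16) = -12
K (White): max(8, -2, -7) = 8
L (White): max(11, -12, 5) = 11
J (Black): min(8, 11, 12) = 8
N (White): max(17, -5, 13) = 17
O (White): max(18, 2) = 18
M (Black): min(17, 18, -11) = -11
I (White): max(8, -11, -1) = 8
Root (Black): min(-12, 8, 5) = -12

-12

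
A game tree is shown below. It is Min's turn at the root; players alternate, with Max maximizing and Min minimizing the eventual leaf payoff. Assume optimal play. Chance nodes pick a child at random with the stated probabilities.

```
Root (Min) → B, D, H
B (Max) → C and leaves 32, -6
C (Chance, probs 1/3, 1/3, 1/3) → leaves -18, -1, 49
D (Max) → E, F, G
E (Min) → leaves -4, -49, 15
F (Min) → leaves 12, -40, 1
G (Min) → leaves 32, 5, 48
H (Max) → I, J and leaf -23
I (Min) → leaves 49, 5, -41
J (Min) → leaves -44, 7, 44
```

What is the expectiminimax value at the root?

-23

C (Chance): 1/3·-18 + 1/3·-1 + 1/3·49 = 10
B (Max): max(10, 32, -6) = 32
E (Min): min(-4, -49, 15) = -49
F (Min): min(12, -40, 1) = -40
G (Min): min(32, 5, 48) = 5
D (Max): max(-49, -40, 5) = 5
I (Min): min(49, 5, -41) = -41
J (Min): min(-44, 7, 44) = -44
H (Max): max(-41, -44, -23) = -23
Root (Min): min(32, 5, -23) = -23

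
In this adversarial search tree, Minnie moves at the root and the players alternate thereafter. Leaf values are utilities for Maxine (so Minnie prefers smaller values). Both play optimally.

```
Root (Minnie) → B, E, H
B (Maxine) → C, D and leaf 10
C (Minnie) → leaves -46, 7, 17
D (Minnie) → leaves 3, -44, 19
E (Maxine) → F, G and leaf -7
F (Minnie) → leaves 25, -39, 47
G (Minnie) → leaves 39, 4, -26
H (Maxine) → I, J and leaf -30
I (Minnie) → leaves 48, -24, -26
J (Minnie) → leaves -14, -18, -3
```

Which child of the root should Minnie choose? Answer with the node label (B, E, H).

C (Minnie): min(-46, 7, 17) = -46
D (Minnie): min(3, -44, 19) = -44
B (Maxine): max(-46, -44, 10) = 10
F (Minnie): min(25, -39, 47) = -39
G (Minnie): min(39, 4, -26) = -26
E (Maxine): max(-39, -26, -7) = -7
I (Minnie): min(48, -24, -26) = -26
J (Minnie): min(-14, -18, -3) = -18
H (Maxine): max(-26, -18, -30) = -18
Root (Minnie): min(10, -7, -18) = -18
Minnie picks the child with the lowest value: H (value -18).

H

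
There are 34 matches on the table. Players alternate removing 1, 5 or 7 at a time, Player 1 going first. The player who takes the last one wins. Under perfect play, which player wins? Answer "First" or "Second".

Second

Positions where the player to move wins (W) vs loses (L):
i:   0  1  2  3  4  5  6  7  8  9 10 11 12 13 14 15 16 17 18 19 20 21 22 23 24 25 26 27 28 29 30 31 32 33 34
     L  W  L  W  L  W  L  W  L  W  L  W  L  W  L  W  L  W  L  W  L  W  L  W  L  W  L  W  L  W  L  W  L  W  L
Position 34 is L, so the second player wins.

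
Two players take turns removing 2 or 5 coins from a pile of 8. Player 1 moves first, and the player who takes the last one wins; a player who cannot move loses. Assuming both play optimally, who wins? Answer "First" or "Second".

Second

Mark each pile size as W (mover wins) or L (mover loses):
i:   0  1  2  3  4  5  6  7  8
     L  L  W  W  L  W  W  L  L
Position 8 is L, so the second player wins.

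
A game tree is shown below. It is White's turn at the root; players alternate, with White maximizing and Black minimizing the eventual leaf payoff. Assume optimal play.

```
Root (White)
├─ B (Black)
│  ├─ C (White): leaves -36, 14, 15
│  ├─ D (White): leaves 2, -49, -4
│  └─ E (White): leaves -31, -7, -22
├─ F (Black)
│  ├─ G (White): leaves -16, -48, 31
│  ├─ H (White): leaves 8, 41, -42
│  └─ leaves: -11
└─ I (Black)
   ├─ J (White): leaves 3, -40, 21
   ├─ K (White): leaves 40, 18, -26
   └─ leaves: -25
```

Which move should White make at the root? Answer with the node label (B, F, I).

C (White): max(-36, 14, 15) = 15
D (White): max(2, -49, -4) = 2
E (White): max(-31, -7, -22) = -7
B (Black): min(15, 2, -7) = -7
G (White): max(-16, -48, 31) = 31
H (White): max(8, 41, -42) = 41
F (Black): min(31, 41, -11) = -11
J (White): max(3, -40, 21) = 21
K (White): max(40, 18, -26) = 40
I (Black): min(21, 40, -25) = -25
Root (White): max(-7, -11, -25) = -7
White picks the child with the highest value: B (value -7).

B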